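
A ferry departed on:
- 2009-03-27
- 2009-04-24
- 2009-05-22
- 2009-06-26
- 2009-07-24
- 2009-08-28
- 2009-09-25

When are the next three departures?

2009-10-23, 2009-11-27, 2009-12-25

All dates are Fridays, 28, 28, 35, 28, 35, 28 days apart.
Specifically, the 4th Friday of each month.
October 2009 — 4th Friday is 2009-10-23.
November 2009 — 4th Friday is 2009-11-27.
4th Friday of December 2009: 2009-12-25.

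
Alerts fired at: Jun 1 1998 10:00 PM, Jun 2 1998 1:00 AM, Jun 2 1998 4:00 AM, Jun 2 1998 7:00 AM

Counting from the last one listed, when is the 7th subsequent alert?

Jun 3 1998 4:00 AM

The interval is a steady 3 hours (3, 3, 3).
Jun 2 1998 7:00 AM + 3 h = Jun 2 1998 10:00 AM.
Jun 2 1998 10:00 AM + 3 h = Jun 2 1998 1:00 PM.
Jun 2 1998 1:00 PM + 3 h = Jun 2 1998 4:00 PM.
Jun 2 1998 4:00 PM + 3 h = Jun 2 1998 7:00 PM.
Jun 2 1998 7:00 PM + 3 h = Jun 2 1998 10:00 PM.
Jun 2 1998 10:00 PM + 3 h = Jun 3 1998 1:00 AM.
Jun 3 1998 1:00 AM + 3 h = Jun 3 1998 4:00 AM.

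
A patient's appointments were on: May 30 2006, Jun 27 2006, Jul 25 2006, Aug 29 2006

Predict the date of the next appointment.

Sep 26 2006

All Tuesdays; the gaps (28, 28, 35) vary with month length.
This is the last Tuesday of each month.
September 2006 ends with Tuesday Sep 26 2006.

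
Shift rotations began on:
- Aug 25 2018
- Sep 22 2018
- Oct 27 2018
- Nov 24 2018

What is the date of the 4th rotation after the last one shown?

Mar 23 2019

Gaps: 28, 35, 28 days — a mix of 28 and 35. Every date is a Saturday.
Each is the 4th Saturday of its month.
4th Saturday of December 2018: Dec 22 2018.
4th Saturday of January 2019: Jan 26 2019.
4th Saturday of February 2019: Feb 23 2019.
March 2019 — 4th Saturday is Mar 23 2019.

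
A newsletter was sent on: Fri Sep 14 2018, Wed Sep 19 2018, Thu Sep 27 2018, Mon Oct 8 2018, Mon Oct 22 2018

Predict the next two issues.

Gaps: 5, 8, 11, 14 days — each gap is 3 larger than the previous one.
Next gap: 17 days. Mon Oct 22 2018 + 17 days = Thu Nov 8 2018.
Next gap: 20 days. Thu Nov 8 2018 + 20 days = Wed Nov 28 2018.

Thu Nov 8 2018, Wed Nov 28 2018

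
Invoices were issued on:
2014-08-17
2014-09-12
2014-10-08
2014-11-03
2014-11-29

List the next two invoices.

2014-12-25, 2015-01-20

Gaps between consecutive events: 26, 26, 26, 26 days — a constant 26-day interval.
2014-11-29 + 26 days = 2014-12-25.
2014-12-25 + 26 days = 2015-01-20.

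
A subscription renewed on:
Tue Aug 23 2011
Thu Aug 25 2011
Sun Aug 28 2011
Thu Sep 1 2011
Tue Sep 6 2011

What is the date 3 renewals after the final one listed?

Gaps: 2, 3, 4, 5 days — each gap is 1 larger than the previous one.
Next gap: 6 days. Tue Sep 6 2011 + 6 days = Mon Sep 12 2011.
Next gap: 7 days. Mon Sep 12 2011 + 7 days = Mon Sep 19 2011.
Next gap: 8 days. Mon Sep 19 2011 + 8 days = Tue Sep 27 2011.

Tue Sep 27 2011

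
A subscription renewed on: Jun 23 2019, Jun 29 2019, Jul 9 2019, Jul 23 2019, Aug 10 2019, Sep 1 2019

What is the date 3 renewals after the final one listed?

Nov 30 2019

Gaps: 6, 10, 14, 18, 22 days — each gap is 4 larger than the previous one.
Next gap: 26 days. Sep 1 2019 + 26 days = Sep 27 2019.
Next gap: 30 days. Sep 27 2019 + 30 days = Oct 27 2019.
Next gap: 34 days. Oct 27 2019 + 34 days = Nov 30 2019.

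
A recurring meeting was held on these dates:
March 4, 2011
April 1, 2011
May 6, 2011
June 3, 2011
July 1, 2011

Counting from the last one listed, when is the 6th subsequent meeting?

January 6, 2012

All dates are Fridays, 28, 35, 28, 28 days apart.
Specifically, the 1st Friday of each month.
August 2011 — 1st Friday is August 5, 2011.
1st Friday of September 2011: September 2, 2011.
1st Friday of October 2011: October 7, 2011.
1st Friday of November 2011: November 4, 2011.
1st Friday of December 2011: December 2, 2011.
January 2012 — 1st Friday is January 6, 2012.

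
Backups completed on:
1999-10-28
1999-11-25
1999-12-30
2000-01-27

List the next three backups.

All Thursdays; the gaps (28, 35, 28) vary with month length.
This is the last Thursday of each month.
February 2000 ends with Thursday 2000-02-24.
March 2000 ends with Thursday 2000-03-30.
Last Thursday of April 2000: 2000-04-27.

2000-02-24, 2000-03-30, 2000-04-27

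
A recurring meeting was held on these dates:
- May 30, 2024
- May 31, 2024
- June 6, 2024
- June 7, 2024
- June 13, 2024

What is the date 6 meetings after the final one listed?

The gap pattern 1, 6, 1, 6 repeats every 2 events.
These are the Thursdays and Fridays of each week.
Next Friday: June 14, 2024.
The following Thursday is June 20, 2024.
The following Friday is June 21, 2024.
Next Thursday: June 27, 2024.
The following Friday is June 28, 2024.
The following Thursday is July 4, 2024.

July 4, 2024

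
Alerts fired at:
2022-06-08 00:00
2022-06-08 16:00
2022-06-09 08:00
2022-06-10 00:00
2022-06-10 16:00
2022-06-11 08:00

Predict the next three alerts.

2022-06-12 00:00, 2022-06-12 16:00, 2022-06-13 08:00

Gaps: 16, 16, 16, 16, 16 hours — each event is 16 hours after the previous one.
2022-06-11 08:00 + 16 h = 2022-06-12 00:00.
2022-06-12 00:00 + 16 h = 2022-06-12 16:00.
2022-06-12 16:00 + 16 h = 2022-06-13 08:00.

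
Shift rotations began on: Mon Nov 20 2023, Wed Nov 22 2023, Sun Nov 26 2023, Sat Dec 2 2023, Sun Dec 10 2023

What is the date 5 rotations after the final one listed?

Gaps: 2, 4, 6, 8 days — each gap is 2 larger than the previous one.
Next gap: 10 days. Sun Dec 10 2023 + 10 days = Wed Dec 20 2023.
Next gap: 12 days. Wed Dec 20 2023 + 12 days = Mon Jan 1 2024.
Next gap: 14 days. Mon Jan 1 2024 + 14 days = Mon Jan 15 2024.
Next gap: 16 days. Mon Jan 15 2024 + 16 days = Wed Jan 31 2024.
Next gap: 18 days. Wed Jan 31 2024 + 18 days = Sun Feb 18 2024.

Sun Feb 18 2024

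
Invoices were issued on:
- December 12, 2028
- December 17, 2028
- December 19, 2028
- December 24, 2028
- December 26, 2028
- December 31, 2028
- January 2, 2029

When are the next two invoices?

January 7, 2029; January 9, 2029

Every event lands on a Tuesday or Sunday (gaps cycle 5, 2, 5, 2, 5, 2).
So the schedule is: every Tuesday and Sunday.
Next Sunday: January 7, 2029.
Next Tuesday: January 9, 2029.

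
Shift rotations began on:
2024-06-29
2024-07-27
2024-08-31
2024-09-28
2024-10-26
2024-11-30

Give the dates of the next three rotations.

2024-12-28, 2025-01-25, 2025-02-22

Every date is a Saturday; gaps 28, 35, 28, 28, 35 days.
Each is the last Saturday of its month (at least one falls on the 29th or later, ruling out '4th Saturday').
December 2024 ends with Saturday 2024-12-28.
Last Saturday of January 2025: 2025-01-25.
Last Saturday of February 2025: 2025-02-22.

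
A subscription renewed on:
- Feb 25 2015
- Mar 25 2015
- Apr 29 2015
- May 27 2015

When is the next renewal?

Jun 24 2015

These are Wednesdays with 28, 35, 28-day gaps.
Each is the final Wednesday of its month — Apr 29 2015 is past the 28th, so '4th Wednesday' doesn't fit.
Last Wednesday of June 2015: Jun 24 2015.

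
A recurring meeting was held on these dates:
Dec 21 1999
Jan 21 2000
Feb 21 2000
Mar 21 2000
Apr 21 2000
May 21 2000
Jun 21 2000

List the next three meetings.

Jul 21 2000, Aug 21 2000, Sep 21 2000

The day-of-month is always 21 (31, 31, 29, 31, 30, 31 days between events).
So this recurs on the 21st of each month.
July 2000: Jul 21 2000.
Next: August 2000 → Aug 21 2000.
September 2000: Sep 21 2000.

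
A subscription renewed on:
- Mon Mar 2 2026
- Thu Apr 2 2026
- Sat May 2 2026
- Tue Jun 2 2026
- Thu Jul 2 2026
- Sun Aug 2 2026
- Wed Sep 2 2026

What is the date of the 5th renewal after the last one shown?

Tue Feb 2 2027

Gaps: 31, 30, 31, 30, 31, 31 days — not constant. Every event is on the 2nd of the month.
Pattern: the 2nd of each month.
October 2026: Fri Oct 2 2026.
November 2026: Mon Nov 2 2026.
Next: December 2026 → Wed Dec 2 2026.
January 2027: Sat Jan 2 2027.
February 2027: Tue Feb 2 2027.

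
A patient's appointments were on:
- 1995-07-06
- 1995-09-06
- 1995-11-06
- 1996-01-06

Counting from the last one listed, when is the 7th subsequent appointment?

Gaps: 62, 61, 61 days — not constant. Every event is on the 6th of the month.
Pattern: the 6th of every 2 months.
March 1996: 1996-03-06.
Next: May 1996 → 1996-05-06.
Next: July 1996 → 1996-07-06.
Next: September 1996 → 1996-09-06.
Next: November 1996 → 1996-11-06.
Next: January 1997 → 1997-01-06.
March 1997: 1997-03-06.

1997-03-06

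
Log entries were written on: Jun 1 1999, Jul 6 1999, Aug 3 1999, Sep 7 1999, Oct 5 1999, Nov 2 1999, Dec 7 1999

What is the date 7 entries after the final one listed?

Jul 4 2000

All dates are Tuesdays, 35, 28, 35, 28, 28, 35 days apart.
Specifically, the 1st Tuesday of each month.
January 2000 — 1st Tuesday is Jan 4 2000.
1st Tuesday of February 2000: Feb 1 2000.
March 2000 — 1st Tuesday is Mar 7 2000.
April 2000 — 1st Tuesday is Apr 4 2000.
1st Tuesday of May 2000: May 2 2000.
June 2000 — 1st Tuesday is Jun 6 2000.
July 2000 — 1st Tuesday is Jul 4 2000.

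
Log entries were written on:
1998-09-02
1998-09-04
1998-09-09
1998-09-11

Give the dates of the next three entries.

1998-09-16, 1998-09-18, 1998-09-23

Gaps: 2, 5, 2 days — not constant, but cyclic with period 2.
The events fall on every Wednesday and Friday.
Next Wednesday: 1998-09-16.
The following Friday is 1998-09-18.
The following Wednesday is 1998-09-23.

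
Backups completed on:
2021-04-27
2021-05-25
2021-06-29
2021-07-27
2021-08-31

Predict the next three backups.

2021-09-28, 2021-10-26, 2021-11-30

Every date is a Tuesday; gaps 28, 35, 28, 35 days.
Each is the last Tuesday of its month (at least one falls on the 29th or later, ruling out '4th Tuesday').
Last Tuesday of September 2021: 2021-09-28.
Last Tuesday of October 2021: 2021-10-26.
November 2021 ends with Tuesday 2021-11-30.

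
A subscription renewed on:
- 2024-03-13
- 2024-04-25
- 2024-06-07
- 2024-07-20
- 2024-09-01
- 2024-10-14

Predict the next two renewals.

The spacing is 43, 43, 43, 43, 43 days — always 43 days.
2024-10-14 + 43 days = 2024-11-26.
2024-11-26 + 43 days = 2025-01-08.

2024-11-26, 2025-01-08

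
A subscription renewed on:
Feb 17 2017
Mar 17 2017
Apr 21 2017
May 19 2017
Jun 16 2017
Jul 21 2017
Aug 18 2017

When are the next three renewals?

All dates are Fridays, 28, 35, 28, 28, 35, 28 days apart.
Specifically, the 3rd Friday of each month.
September 2017 — 3rd Friday is Sep 15 2017.
3rd Friday of October 2017: Oct 20 2017.
November 2017 — 3rd Friday is Nov 17 2017.

Sep 15 2017, Oct 20 2017, Nov 17 2017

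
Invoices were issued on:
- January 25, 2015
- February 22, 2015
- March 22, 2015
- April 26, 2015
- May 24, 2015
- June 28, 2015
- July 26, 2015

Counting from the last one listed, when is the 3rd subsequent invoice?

Gaps: 28, 28, 35, 28, 35, 28 days — a mix of 28 and 35. Every date is a Sunday.
Each is the 4th Sunday of its month.
4th Sunday of August 2015: August 23, 2015.
4th Sunday of September 2015: September 27, 2015.
4th Sunday of October 2015: October 25, 2015.

October 25, 2015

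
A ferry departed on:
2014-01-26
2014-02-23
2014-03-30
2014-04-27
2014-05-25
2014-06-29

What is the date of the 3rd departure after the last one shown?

These are Sundays with 28, 35, 28, 28, 35-day gaps.
Each is the final Sunday of its month — 2014-03-30 is past the 28th, so '4th Sunday' doesn't fit.
Last Sunday of July 2014: 2014-07-27.
August 2014 ends with Sunday 2014-08-31.
Last Sunday of September 2014: 2014-09-28.

2014-09-28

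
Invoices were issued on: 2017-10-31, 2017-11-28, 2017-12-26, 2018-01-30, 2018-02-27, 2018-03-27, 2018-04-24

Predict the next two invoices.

2018-05-29, 2018-06-26

These are Tuesdays with 28, 28, 35, 28, 28, 28-day gaps.
Each is the final Tuesday of its month — 2017-10-31 is past the 28th, so '4th Tuesday' doesn't fit.
May 2018 ends with Tuesday 2018-05-29.
June 2018 ends with Tuesday 2018-06-26.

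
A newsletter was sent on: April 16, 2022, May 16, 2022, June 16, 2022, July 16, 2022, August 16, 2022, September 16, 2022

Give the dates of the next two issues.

Gaps: 30, 31, 30, 31, 31 days — not constant. Every event is on the 16th of the month.
Pattern: the 16th of each month.
October 2022: October 16, 2022.
November 2022: November 16, 2022.

October 16, 2022; November 16, 2022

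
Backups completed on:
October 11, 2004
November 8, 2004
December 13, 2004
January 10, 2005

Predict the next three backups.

February 14, 2005; March 14, 2005; April 11, 2005

All dates are Mondays, 28, 35, 28 days apart.
Specifically, the 2nd Monday of each month.
February 2005 — 2nd Monday is February 14, 2005.
March 2005 — 2nd Monday is March 14, 2005.
April 2005 — 2nd Monday is April 11, 2005.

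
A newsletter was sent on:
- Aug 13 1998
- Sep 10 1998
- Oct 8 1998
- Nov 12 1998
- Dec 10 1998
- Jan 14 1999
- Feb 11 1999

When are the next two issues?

These are Thursdays at 28- or 35-day spacing (28, 28, 35, 28, 35, 28).
The pattern: 2nd Thursday of the month.
2nd Thursday of March 1999: Mar 11 1999.
April 1999 — 2nd Thursday is Apr 8 1999.

Mar 11 1999, Apr 8 1999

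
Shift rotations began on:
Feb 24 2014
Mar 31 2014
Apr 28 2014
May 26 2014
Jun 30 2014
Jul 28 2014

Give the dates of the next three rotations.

These are Mondays with 35, 28, 28, 35, 28-day gaps.
Each is the final Monday of its month — Mar 31 2014 is past the 28th, so '4th Monday' doesn't fit.
Last Monday of August 2014: Aug 25 2014.
September 2014 ends with Monday Sep 29 2014.
October 2014 ends with Monday Oct 27 2014.

Aug 25 2014, Sep 29 2014, Oct 27 2014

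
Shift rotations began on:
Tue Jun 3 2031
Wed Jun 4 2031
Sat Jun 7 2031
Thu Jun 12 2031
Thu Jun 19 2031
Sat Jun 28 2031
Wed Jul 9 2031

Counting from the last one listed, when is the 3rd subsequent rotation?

Intervals are 1, 3, 5, 7, 9, 11 days — an arithmetic progression with common difference 2.
Next gap: 13 days. Wed Jul 9 2031 + 13 days = Tue Jul 22 2031.
Next gap: 15 days. Tue Jul 22 2031 + 15 days = Wed Aug 6 2031.
Next gap: 17 days. Wed Aug 6 2031 + 17 days = Sat Aug 23 2031.

Sat Aug 23 2031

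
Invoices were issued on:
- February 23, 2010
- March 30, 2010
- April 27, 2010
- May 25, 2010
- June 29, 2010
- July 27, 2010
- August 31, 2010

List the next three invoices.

All Tuesdays; the gaps (35, 28, 28, 35, 28, 35) vary with month length.
This is the last Tuesday of each month.
Last Tuesday of September 2010: September 28, 2010.
Last Tuesday of October 2010: October 26, 2010.
November 2010 ends with Tuesday November 30, 2010.

September 28, 2010; October 26, 2010; November 30, 2010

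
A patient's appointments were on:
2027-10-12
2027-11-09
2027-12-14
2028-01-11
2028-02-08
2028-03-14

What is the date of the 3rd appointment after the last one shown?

Gaps: 28, 35, 28, 28, 35 days — a mix of 28 and 35. Every date is a Tuesday.
Each is the 2nd Tuesday of its month.
2nd Tuesday of April 2028: 2028-04-11.
2nd Tuesday of May 2028: 2028-05-09.
2nd Tuesday of June 2028: 2028-06-13.

2028-06-13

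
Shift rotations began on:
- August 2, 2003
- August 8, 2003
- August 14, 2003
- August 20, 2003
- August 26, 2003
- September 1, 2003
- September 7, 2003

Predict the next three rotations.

Gaps between consecutive events: 6, 6, 6, 6, 6, 6 days — a constant 6-day interval.
September 7, 2003 + 6 days = September 13, 2003.
September 13, 2003 + 6 days = September 19, 2003.
September 19, 2003 + 6 days = September 25, 2003.

September 13, 2003; September 19, 2003; September 25, 2003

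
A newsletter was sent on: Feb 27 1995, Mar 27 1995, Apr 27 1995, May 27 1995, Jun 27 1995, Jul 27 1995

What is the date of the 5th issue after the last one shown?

Dec 27 1995

Gaps: 28, 31, 30, 31, 30 days — not constant. Every event is on the 27th of the month.
Pattern: the 27th of each month.
Next: August 1995 → Aug 27 1995.
Next: September 1995 → Sep 27 1995.
October 1995: Oct 27 1995.
November 1995: Nov 27 1995.
Next: December 1995 → Dec 27 1995.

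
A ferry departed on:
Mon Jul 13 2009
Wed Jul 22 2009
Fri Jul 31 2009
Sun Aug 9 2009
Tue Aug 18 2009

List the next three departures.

Thu Aug 27 2009, Sat Sep 5 2009, Mon Sep 14 2009

The spacing is 9, 9, 9, 9 days — always 9 days.
Tue Aug 18 2009 + 9 days = Thu Aug 27 2009.
Thu Aug 27 2009 + 9 days = Sat Sep 5 2009.
Sat Sep 5 2009 + 9 days = Mon Sep 14 2009.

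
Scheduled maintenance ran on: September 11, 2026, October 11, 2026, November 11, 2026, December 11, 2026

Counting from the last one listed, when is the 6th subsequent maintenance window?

The day-of-month is always 11 (30, 31, 30 days between events).
So this recurs on the 11th of each month.
Next: January 2027 → January 11, 2027.
Next: February 2027 → February 11, 2027.
March 2027: March 11, 2027.
Next: April 2027 → April 11, 2027.
May 2027: May 11, 2027.
Next: June 2027 → June 11, 2027.

June 11, 2027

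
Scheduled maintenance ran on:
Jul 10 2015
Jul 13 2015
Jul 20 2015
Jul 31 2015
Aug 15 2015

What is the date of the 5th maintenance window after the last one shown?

Dec 28 2015

Intervals are 3, 7, 11, 15 days — an arithmetic progression with common difference 4.
Next gap: 19 days. Aug 15 2015 + 19 days = Sep 3 2015.
Next gap: 23 days. Sep 3 2015 + 23 days = Sep 26 2015.
Next gap: 27 days. Sep 26 2015 + 27 days = Oct 23 2015.
Next gap: 31 days. Oct 23 2015 + 31 days = Nov 23 2015.
Next gap: 35 days. Nov 23 2015 + 35 days = Dec 28 2015.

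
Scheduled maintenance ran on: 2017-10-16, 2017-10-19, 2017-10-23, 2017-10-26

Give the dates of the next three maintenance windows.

The gap pattern 3, 4, 3 repeats every 2 events.
These are the Mondays and Thursdays of each week.
The following Monday is 2017-10-30.
Next Thursday: 2017-11-02.
The following Monday is 2017-11-06.

2017-10-30, 2017-11-02, 2017-11-06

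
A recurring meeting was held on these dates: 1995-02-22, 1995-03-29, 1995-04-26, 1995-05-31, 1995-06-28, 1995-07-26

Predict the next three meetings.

These are Wednesdays with 35, 28, 35, 28, 28-day gaps.
Each is the final Wednesday of its month — 1995-03-29 is past the 28th, so '4th Wednesday' doesn't fit.
August 1995 ends with Wednesday 1995-08-30.
September 1995 ends with Wednesday 1995-09-27.
October 1995 ends with Wednesday 1995-10-25.

1995-08-30, 1995-09-27, 1995-10-25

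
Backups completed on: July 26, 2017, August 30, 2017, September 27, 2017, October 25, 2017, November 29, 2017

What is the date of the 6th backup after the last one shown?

All Wednesdays; the gaps (35, 28, 28, 35) vary with month length.
This is the last Wednesday of each month.
December 2017 ends with Wednesday December 27, 2017.
Last Wednesday of January 2018: January 31, 2018.
Last Wednesday of February 2018: February 28, 2018.
Last Wednesday of March 2018: March 28, 2018.
April 2018 ends with Wednesday April 25, 2018.
May 2018 ends with Wednesday May 30, 2018.

May 30, 2018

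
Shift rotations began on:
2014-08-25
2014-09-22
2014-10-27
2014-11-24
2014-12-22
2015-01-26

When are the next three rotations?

2015-02-23, 2015-03-23, 2015-04-27

These are Mondays at 28- or 35-day spacing (28, 35, 28, 28, 35).
The pattern: 4th Monday of the month.
4th Monday of February 2015: 2015-02-23.
March 2015 — 4th Monday is 2015-03-23.
4th Monday of April 2015: 2015-04-27.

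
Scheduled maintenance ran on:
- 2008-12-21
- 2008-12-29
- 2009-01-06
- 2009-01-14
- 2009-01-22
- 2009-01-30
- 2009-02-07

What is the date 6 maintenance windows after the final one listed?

Every event comes 8 days after the last (8, 8, 8, 8, 8, 8).
2009-02-07 + 8 days = 2009-02-15.
2009-02-15 + 8 days = 2009-02-23.
2009-02-23 + 8 days = 2009-03-03.
2009-03-03 + 8 days = 2009-03-11.
2009-03-11 + 8 days = 2009-03-19.
2009-03-19 + 8 days = 2009-03-27.

2009-03-27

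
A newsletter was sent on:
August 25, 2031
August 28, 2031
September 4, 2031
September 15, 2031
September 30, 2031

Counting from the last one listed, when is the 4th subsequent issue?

Gaps: 3, 7, 11, 15 days — each gap is 4 larger than the previous one.
Next gap: 19 days. September 30, 2031 + 19 days = October 19, 2031.
Next gap: 23 days. October 19, 2031 + 23 days = November 11, 2031.
Next gap: 27 days. November 11, 2031 + 27 days = December 8, 2031.
Next gap: 31 days. December 8, 2031 + 31 days = January 8, 2032.

January 8, 2032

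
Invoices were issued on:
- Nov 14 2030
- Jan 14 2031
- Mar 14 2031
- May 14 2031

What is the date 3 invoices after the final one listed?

Each date is the 14th; the gaps (61, 59, 61) track the month lengths.
The rule is the 14th of every 2 months.
July 2031: Jul 14 2031.
September 2031: Sep 14 2031.
Next: November 2031 → Nov 14 2031.

Nov 14 2031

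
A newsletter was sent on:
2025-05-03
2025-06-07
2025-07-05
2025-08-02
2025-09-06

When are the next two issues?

2025-10-04, 2025-11-01

Gaps: 35, 28, 28, 35 days — a mix of 28 and 35. Every date is a Saturday.
Each is the 1st Saturday of its month.
1st Saturday of October 2025: 2025-10-04.
November 2025 — 1st Saturday is 2025-11-01.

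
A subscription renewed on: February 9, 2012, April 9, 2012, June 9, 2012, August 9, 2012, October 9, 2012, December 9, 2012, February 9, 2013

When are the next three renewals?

April 9, 2013; June 9, 2013; August 9, 2013

Gaps: 60, 61, 61, 61, 61, 62 days — not constant. Every event is on the 9th of the month.
Pattern: the 9th of every 2 months.
Next: April 2013 → April 9, 2013.
June 2013: June 9, 2013.
Next: August 2013 → August 9, 2013.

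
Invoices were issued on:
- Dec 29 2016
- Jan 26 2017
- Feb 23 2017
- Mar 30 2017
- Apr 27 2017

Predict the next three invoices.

May 25 2017, Jun 29 2017, Jul 27 2017

These are Thursdays with 28, 28, 35, 28-day gaps.
Each is the final Thursday of its month — Dec 29 2016 is past the 28th, so '4th Thursday' doesn't fit.
May 2017 ends with Thursday May 25 2017.
Last Thursday of June 2017: Jun 29 2017.
July 2017 ends with Thursday Jul 27 2017.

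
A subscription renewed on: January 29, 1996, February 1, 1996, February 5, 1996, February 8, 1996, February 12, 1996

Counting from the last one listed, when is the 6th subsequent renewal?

March 4, 1996

The gap pattern 3, 4, 3, 4 repeats every 2 events.
These are the Mondays and Thursdays of each week.
The following Thursday is February 15, 1996.
The following Monday is February 19, 1996.
Next Thursday: February 22, 1996.
Next Monday: February 26, 1996.
The following Thursday is February 29, 1996.
The following Monday is March 4, 1996.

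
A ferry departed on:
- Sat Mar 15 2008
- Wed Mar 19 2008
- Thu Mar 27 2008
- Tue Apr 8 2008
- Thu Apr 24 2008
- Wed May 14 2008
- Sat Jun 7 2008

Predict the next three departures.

Intervals are 4, 8, 12, 16, 20, 24 days — an arithmetic progression with common difference 4.
Next gap: 28 days. Sat Jun 7 2008 + 28 days = Sat Jul 5 2008.
Next gap: 32 days. Sat Jul 5 2008 + 32 days = Wed Aug 6 2008.
Next gap: 36 days. Wed Aug 6 2008 + 36 days = Thu Sep 11 2008.

Sat Jul 5 2008, Wed Aug 6 2008, Thu Sep 11 2008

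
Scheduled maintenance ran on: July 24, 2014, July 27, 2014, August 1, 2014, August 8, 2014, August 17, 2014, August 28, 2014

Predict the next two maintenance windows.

The spacing grows by 2 each time: 3, 5, 7, 9, 11 days.
Next gap: 13 days. August 28, 2014 + 13 days = September 10, 2014.
Next gap: 15 days. September 10, 2014 + 15 days = September 25, 2014.

September 10, 2014; September 25, 2014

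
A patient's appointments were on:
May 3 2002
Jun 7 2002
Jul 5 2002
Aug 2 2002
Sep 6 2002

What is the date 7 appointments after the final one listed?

These are Fridays at 28- or 35-day spacing (35, 28, 28, 35).
The pattern: 1st Friday of the month.
1st Friday of October 2002: Oct 4 2002.
November 2002 — 1st Friday is Nov 1 2002.
1st Friday of December 2002: Dec 6 2002.
1st Friday of January 2003: Jan 3 2003.
1st Friday of February 2003: Feb 7 2003.
March 2003 — 1st Friday is Mar 7 2003.
April 2003 — 1st Friday is Apr 4 2003.

Apr 4 2003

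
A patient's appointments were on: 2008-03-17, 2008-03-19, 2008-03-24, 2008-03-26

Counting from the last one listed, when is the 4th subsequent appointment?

2008-04-09

Every event lands on a Monday or Wednesday (gaps cycle 2, 5, 2).
So the schedule is: every Monday and Wednesday.
The following Monday is 2008-03-31.
Next Wednesday: 2008-04-02.
Next Monday: 2008-04-07.
Next Wednesday: 2008-04-09.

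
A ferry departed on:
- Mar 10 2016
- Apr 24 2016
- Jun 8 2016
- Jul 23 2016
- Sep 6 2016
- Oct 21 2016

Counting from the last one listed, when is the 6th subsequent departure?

Jul 18 2017

Every event comes 45 days after the last (45, 45, 45, 45, 45).
Oct 21 2016 + 45 days = Dec 5 2016.
Dec 5 2016 + 45 days = Jan 19 2017.
Jan 19 2017 + 45 days = Mar 5 2017.
Mar 5 2017 + 45 days = Apr 19 2017.
Apr 19 2017 + 45 days = Jun 3 2017.
Jun 3 2017 + 45 days = Jul 18 2017.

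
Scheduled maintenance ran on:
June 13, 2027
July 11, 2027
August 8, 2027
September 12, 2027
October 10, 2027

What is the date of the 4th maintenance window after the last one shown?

February 13, 2028

These are Sundays at 28- or 35-day spacing (28, 28, 35, 28).
The pattern: 2nd Sunday of the month.
2nd Sunday of November 2027: November 14, 2027.
2nd Sunday of December 2027: December 12, 2027.
January 2028 — 2nd Sunday is January 9, 2028.
2nd Sunday of February 2028: February 13, 2028.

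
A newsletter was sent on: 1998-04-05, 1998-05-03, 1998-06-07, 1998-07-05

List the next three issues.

These are Sundays at 28- or 35-day spacing (28, 35, 28).
The pattern: 1st Sunday of the month.
1st Sunday of August 1998: 1998-08-02.
September 1998 — 1st Sunday is 1998-09-06.
1st Sunday of October 1998: 1998-10-04.

1998-08-02, 1998-09-06, 1998-10-04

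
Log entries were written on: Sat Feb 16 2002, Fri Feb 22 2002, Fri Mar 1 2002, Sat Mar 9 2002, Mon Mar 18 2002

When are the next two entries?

Thu Mar 28 2002, Mon Apr 8 2002

Gaps: 6, 7, 8, 9 days — each gap is 1 larger than the previous one.
Next gap: 10 days. Mon Mar 18 2002 + 10 days = Thu Mar 28 2002.
Next gap: 11 days. Thu Mar 28 2002 + 11 days = Mon Apr 8 2002.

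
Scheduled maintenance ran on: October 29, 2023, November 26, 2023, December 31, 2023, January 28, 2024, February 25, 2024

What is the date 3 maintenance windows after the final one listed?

Every date is a Sunday; gaps 28, 35, 28, 28 days.
Each is the last Sunday of its month (at least one falls on the 29th or later, ruling out '4th Sunday').
March 2024 ends with Sunday March 31, 2024.
April 2024 ends with Sunday April 28, 2024.
Last Sunday of May 2024: May 26, 2024.

May 26, 2024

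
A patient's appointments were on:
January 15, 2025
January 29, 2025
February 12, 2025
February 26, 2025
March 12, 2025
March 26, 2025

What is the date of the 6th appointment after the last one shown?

June 18, 2025

Gaps between consecutive events: 14, 14, 14, 14, 14 days — a constant 14-day interval.
March 26, 2025 + 14 days = April 9, 2025.
April 9, 2025 + 14 days = April 23, 2025.
April 23, 2025 + 14 days = May 7, 2025.
May 7, 2025 + 14 days = May 21, 2025.
May 21, 2025 + 14 days = June 4, 2025.
June 4, 2025 + 14 days = June 18, 2025.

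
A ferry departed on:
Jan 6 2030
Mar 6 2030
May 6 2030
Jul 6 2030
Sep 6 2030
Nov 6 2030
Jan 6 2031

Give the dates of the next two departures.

Mar 6 2031, May 6 2031

Gaps: 59, 61, 61, 62, 61, 61 days — not constant. Every event is on the 6th of the month.
Pattern: the 6th of every 2 months.
March 2031: Mar 6 2031.
May 2031: May 6 2031.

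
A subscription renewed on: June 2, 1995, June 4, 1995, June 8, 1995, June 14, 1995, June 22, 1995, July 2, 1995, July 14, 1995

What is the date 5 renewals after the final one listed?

Intervals are 2, 4, 6, 8, 10, 12 days — an arithmetic progression with common difference 2.
Next gap: 14 days. July 14, 1995 + 14 days = July 28, 1995.
Next gap: 16 days. July 28, 1995 + 16 days = August 13, 1995.
Next gap: 18 days. August 13, 1995 + 18 days = August 31, 1995.
Next gap: 20 days. August 31, 1995 + 20 days = September 20, 1995.
Next gap: 22 days. September 20, 1995 + 22 days = October 12, 1995.

October 12, 1995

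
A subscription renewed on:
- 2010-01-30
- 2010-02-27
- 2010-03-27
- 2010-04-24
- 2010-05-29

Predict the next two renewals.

2010-06-26, 2010-07-31

All Saturdays; the gaps (28, 28, 28, 35) vary with month length.
This is the last Saturday of each month.
Last Saturday of June 2010: 2010-06-26.
July 2010 ends with Saturday 2010-07-31.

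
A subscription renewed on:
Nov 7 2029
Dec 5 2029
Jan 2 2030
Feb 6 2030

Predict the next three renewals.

All dates are Wednesdays, 28, 28, 35 days apart.
Specifically, the 1st Wednesday of each month.
March 2030 — 1st Wednesday is Mar 6 2030.
April 2030 — 1st Wednesday is Apr 3 2030.
1st Wednesday of May 2030: May 1 2030.

Mar 6 2030, Apr 3 2030, May 1 2030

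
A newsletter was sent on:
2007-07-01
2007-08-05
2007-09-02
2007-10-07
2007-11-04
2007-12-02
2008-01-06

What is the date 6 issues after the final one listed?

Gaps: 35, 28, 35, 28, 28, 35 days — a mix of 28 and 35. Every date is a Sunday.
Each is the 1st Sunday of its month.
1st Sunday of February 2008: 2008-02-03.
1st Sunday of March 2008: 2008-03-02.
1st Sunday of April 2008: 2008-04-06.
1st Sunday of May 2008: 2008-05-04.
1st Sunday of June 2008: 2008-06-01.
July 2008 — 1st Sunday is 2008-07-06.

2008-07-06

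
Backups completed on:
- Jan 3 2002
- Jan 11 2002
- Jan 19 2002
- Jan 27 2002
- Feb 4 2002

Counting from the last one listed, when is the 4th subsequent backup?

The spacing is 8, 8, 8, 8 days — always 8 days.
Feb 4 2002 + 8 days = Feb 12 2002.
Feb 12 2002 + 8 days = Feb 20 2002.
Feb 20 2002 + 8 days = Feb 28 2002.
Feb 28 2002 + 8 days = Mar 8 2002.

Mar 8 2002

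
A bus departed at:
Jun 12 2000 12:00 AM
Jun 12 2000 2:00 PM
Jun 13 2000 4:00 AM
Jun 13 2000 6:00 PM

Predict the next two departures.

Spacing: 14, 14, 14 h — constant 14 h.
Jun 13 2000 6:00 PM + 14 h = Jun 14 2000 8:00 AM.
Jun 14 2000 8:00 AM + 14 h = Jun 14 2000 10:00 PM.

Jun 14 2000 8:00 AM, Jun 14 2000 10:00 PM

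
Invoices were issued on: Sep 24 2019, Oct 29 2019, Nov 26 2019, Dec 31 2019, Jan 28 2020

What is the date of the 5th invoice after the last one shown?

All Tuesdays; the gaps (35, 28, 35, 28) vary with month length.
This is the last Tuesday of each month.
February 2020 ends with Tuesday Feb 25 2020.
March 2020 ends with Tuesday Mar 31 2020.
Last Tuesday of April 2020: Apr 28 2020.
Last Tuesday of May 2020: May 26 2020.
Last Tuesday of June 2020: Jun 30 2020.

Jun 30 2020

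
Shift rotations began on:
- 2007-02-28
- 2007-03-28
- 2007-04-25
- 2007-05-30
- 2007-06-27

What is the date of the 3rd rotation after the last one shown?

2007-09-26

Every date is a Wednesday; gaps 28, 28, 35, 28 days.
Each is the last Wednesday of its month (at least one falls on the 29th or later, ruling out '4th Wednesday').
July 2007 ends with Wednesday 2007-07-25.
Last Wednesday of August 2007: 2007-08-29.
Last Wednesday of September 2007: 2007-09-26.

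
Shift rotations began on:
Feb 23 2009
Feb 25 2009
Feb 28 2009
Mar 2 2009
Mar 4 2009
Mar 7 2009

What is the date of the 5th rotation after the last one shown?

Gaps: 2, 3, 2, 2, 3 days — not constant, but cyclic with period 3.
The events fall on every Monday, Wednesday and Saturday.
Next Monday: Mar 9 2009.
Next Wednesday: Mar 11 2009.
The following Saturday is Mar 14 2009.
Next Monday: Mar 16 2009.
Next Wednesday: Mar 18 2009.

Mar 18 2009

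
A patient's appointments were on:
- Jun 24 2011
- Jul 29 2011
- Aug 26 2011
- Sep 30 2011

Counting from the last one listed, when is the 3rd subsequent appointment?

These are Fridays with 35, 28, 35-day gaps.
Each is the final Friday of its month — Jul 29 2011 is past the 28th, so '4th Friday' doesn't fit.
Last Friday of October 2011: Oct 28 2011.
Last Friday of November 2011: Nov 25 2011.
December 2011 ends with Friday Dec 30 2011.

Dec 30 2011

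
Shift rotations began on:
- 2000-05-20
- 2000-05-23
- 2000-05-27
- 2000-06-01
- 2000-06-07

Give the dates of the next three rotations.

Intervals are 3, 4, 5, 6 days — an arithmetic progression with common difference 1.
Next gap: 7 days. 2000-06-07 + 7 days = 2000-06-14.
Next gap: 8 days. 2000-06-14 + 8 days = 2000-06-22.
Next gap: 9 days. 2000-06-22 + 9 days = 2000-07-01.

2000-06-14, 2000-06-22, 2000-07-01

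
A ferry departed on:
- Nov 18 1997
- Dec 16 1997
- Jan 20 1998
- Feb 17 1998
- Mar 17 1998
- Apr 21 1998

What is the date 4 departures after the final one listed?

These are Tuesdays at 28- or 35-day spacing (28, 35, 28, 28, 35).
The pattern: 3rd Tuesday of the month.
3rd Tuesday of May 1998: May 19 1998.
June 1998 — 3rd Tuesday is Jun 16 1998.
3rd Tuesday of July 1998: Jul 21 1998.
3rd Tuesday of August 1998: Aug 18 1998.

Aug 18 1998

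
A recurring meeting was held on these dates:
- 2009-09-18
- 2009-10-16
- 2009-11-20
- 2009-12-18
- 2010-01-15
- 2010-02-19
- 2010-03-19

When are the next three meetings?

2010-04-16, 2010-05-21, 2010-06-18

These are Fridays at 28- or 35-day spacing (28, 35, 28, 28, 35, 28).
The pattern: 3rd Friday of the month.
April 2010 — 3rd Friday is 2010-04-16.
3rd Friday of May 2010: 2010-05-21.
June 2010 — 3rd Friday is 2010-06-18.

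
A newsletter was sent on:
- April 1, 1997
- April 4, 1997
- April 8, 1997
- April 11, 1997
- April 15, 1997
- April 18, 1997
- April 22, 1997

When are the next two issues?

Gaps: 3, 4, 3, 4, 3, 4 days — not constant, but cyclic with period 2.
The events fall on every Tuesday and Friday.
The following Friday is April 25, 1997.
Next Tuesday: April 29, 1997.

April 25, 1997; April 29, 1997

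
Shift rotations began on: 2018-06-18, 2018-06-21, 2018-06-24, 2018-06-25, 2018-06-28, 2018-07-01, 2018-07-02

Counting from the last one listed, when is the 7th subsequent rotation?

2018-07-19

The gap pattern 3, 3, 1, 3, 3, 1 repeats every 3 events.
These are the Mondays, Thursdays and Sundays of each week.
The following Thursday is 2018-07-05.
The following Sunday is 2018-07-08.
Next Monday: 2018-07-09.
Next Thursday: 2018-07-12.
The following Sunday is 2018-07-15.
The following Monday is 2018-07-16.
The following Thursday is 2018-07-19.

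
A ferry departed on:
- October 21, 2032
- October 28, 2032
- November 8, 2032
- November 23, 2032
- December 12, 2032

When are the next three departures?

Gaps: 7, 11, 15, 19 days — each gap is 4 larger than the previous one.
Next gap: 23 days. December 12, 2032 + 23 days = January 4, 2033.
Next gap: 27 days. January 4, 2033 + 27 days = January 31, 2033.
Next gap: 31 days. January 31, 2033 + 31 days = March 3, 2033.

January 4, 2033; January 31, 2033; March 3, 2033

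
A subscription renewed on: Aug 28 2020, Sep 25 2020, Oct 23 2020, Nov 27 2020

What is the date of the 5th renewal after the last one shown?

All dates are Fridays, 28, 28, 35 days apart.
Specifically, the 4th Friday of each month.
December 2020 — 4th Friday is Dec 25 2020.
4th Friday of January 2021: Jan 22 2021.
4th Friday of February 2021: Feb 26 2021.
4th Friday of March 2021: Mar 26 2021.
4th Friday of April 2021: Apr 23 2021.

Apr 23 2021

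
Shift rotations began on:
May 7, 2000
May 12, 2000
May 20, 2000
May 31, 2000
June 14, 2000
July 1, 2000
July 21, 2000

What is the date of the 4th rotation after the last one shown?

November 8, 2000

The spacing grows by 3 each time: 5, 8, 11, 14, 17, 20 days.
Next gap: 23 days. July 21, 2000 + 23 days = August 13, 2000.
Next gap: 26 days. August 13, 2000 + 26 days = September 8, 2000.
Next gap: 29 days. September 8, 2000 + 29 days = October 7, 2000.
Next gap: 32 days. October 7, 2000 + 32 days = November 8, 2000.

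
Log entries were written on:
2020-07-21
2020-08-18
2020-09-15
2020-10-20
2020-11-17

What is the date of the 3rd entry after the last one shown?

2021-02-16

These are Tuesdays at 28- or 35-day spacing (28, 28, 35, 28).
The pattern: 3rd Tuesday of the month.
December 2020 — 3rd Tuesday is 2020-12-15.
3rd Tuesday of January 2021: 2021-01-19.
February 2021 — 3rd Tuesday is 2021-02-16.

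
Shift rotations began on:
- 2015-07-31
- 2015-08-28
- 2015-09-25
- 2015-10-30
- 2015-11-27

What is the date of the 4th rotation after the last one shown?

2016-03-25

Every date is a Friday; gaps 28, 28, 35, 28 days.
Each is the last Friday of its month (at least one falls on the 29th or later, ruling out '4th Friday').
Last Friday of December 2015: 2015-12-25.
Last Friday of January 2016: 2016-01-29.
February 2016 ends with Friday 2016-02-26.
March 2016 ends with Friday 2016-03-25.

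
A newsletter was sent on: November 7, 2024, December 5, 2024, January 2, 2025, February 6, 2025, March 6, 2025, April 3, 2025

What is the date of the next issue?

May 1, 2025

These are Thursdays at 28- or 35-day spacing (28, 28, 35, 28, 28).
The pattern: 1st Thursday of the month.
1st Thursday of May 2025: May 1, 2025.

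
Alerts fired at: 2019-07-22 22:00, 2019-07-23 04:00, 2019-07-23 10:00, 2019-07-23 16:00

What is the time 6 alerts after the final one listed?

Gaps: 6, 6, 6 hours — each event is 6 hours after the previous one.
2019-07-23 16:00 + 6 h = 2019-07-23 22:00.
2019-07-23 22:00 + 6 h = 2019-07-24 04:00.
2019-07-24 04:00 + 6 h = 2019-07-24 10:00.
2019-07-24 10:00 + 6 h = 2019-07-24 16:00.
2019-07-24 16:00 + 6 h = 2019-07-24 22:00.
2019-07-24 22:00 + 6 h = 2019-07-25 04:00.

2019-07-25 04:00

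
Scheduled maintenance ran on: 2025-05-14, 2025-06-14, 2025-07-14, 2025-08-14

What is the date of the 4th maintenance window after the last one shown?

2025-12-14

The day-of-month is always 14 (31, 30, 31 days between events).
So this recurs on the 14th of each month.
September 2025: 2025-09-14.
Next: October 2025 → 2025-10-14.
November 2025: 2025-11-14.
December 2025: 2025-12-14.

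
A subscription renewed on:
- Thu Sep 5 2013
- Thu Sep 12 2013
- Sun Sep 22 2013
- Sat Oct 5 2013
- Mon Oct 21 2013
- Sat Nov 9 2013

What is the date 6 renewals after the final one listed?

Mon May 5 2014

Intervals are 7, 10, 13, 16, 19 days — an arithmetic progression with common difference 3.
Next gap: 22 days. Sat Nov 9 2013 + 22 days = Sun Dec 1 2013.
Next gap: 25 days. Sun Dec 1 2013 + 25 days = Thu Dec 26 2013.
Next gap: 28 days. Thu Dec 26 2013 + 28 days = Thu Jan 23 2014.
Next gap: 31 days. Thu Jan 23 2014 + 31 days = Sun Feb 23 2014.
Next gap: 34 days. Sun Feb 23 2014 + 34 days = Sat Mar 29 2014.
Next gap: 37 days. Sat Mar 29 2014 + 37 days = Mon May 5 2014.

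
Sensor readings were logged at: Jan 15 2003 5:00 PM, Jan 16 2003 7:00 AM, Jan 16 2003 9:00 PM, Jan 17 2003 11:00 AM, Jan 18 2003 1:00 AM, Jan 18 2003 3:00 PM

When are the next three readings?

Gaps: 14, 14, 14, 14, 14 hours — each event is 14 hours after the previous one.
Jan 18 2003 3:00 PM + 14 h = Jan 19 2003 5:00 AM.
Jan 19 2003 5:00 AM + 14 h = Jan 19 2003 7:00 PM.
Jan 19 2003 7:00 PM + 14 h = Jan 20 2003 9:00 AM.

Jan 19 2003 5:00 AM, Jan 19 2003 7:00 PM, Jan 20 2003 9:00 AM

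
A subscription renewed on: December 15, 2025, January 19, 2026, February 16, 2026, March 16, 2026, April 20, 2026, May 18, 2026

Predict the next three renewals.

These are Mondays at 28- or 35-day spacing (35, 28, 28, 35, 28).
The pattern: 3rd Monday of the month.
3rd Monday of June 2026: June 15, 2026.
3rd Monday of July 2026: July 20, 2026.
August 2026 — 3rd Monday is August 17, 2026.

June 15, 2026; July 20, 2026; August 17, 2026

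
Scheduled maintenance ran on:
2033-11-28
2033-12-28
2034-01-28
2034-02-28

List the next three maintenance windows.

The day-of-month is always 28 (30, 31, 31 days between events).
So this recurs on the 28th of each month.
March 2034: 2034-03-28.
Next: April 2034 → 2034-04-28.
May 2034: 2034-05-28.

2034-03-28, 2034-04-28, 2034-05-28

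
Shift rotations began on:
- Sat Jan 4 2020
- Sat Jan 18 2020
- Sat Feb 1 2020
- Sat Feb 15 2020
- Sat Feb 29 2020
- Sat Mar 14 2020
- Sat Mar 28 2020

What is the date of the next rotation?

The spacing is 14, 14, 14, 14, 14, 14 days — always 14 days.
Sat Mar 28 2020 + 14 days = Sat Apr 11 2020.

Sat Apr 11 2020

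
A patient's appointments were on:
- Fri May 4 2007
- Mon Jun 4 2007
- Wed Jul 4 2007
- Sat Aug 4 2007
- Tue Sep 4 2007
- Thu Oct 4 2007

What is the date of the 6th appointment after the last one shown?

Fri Apr 4 2008

The day-of-month is always 4 (31, 30, 31, 31, 30 days between events).
So this recurs on the 4th of each month.
Next: November 2007 → Sun Nov 4 2007.
Next: December 2007 → Tue Dec 4 2007.
January 2008: Fri Jan 4 2008.
Next: February 2008 → Mon Feb 4 2008.
Next: March 2008 → Tue Mar 4 2008.
April 2008: Fri Apr 4 2008.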